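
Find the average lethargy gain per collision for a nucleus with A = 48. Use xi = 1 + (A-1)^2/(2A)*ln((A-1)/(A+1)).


xi = 1 + (A-1)^2/(2A) * ln((A-1)/(A+1))
xi = 1 + (48-1)^2/(2*48) * ln((48-1)/(48 +1))
xi = 0.041094

0.041094


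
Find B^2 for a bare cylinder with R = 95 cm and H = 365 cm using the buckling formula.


B^2 = (2.405/R)^2 + (pi/H)^2
B^2 = (2.405/95)^2 + (pi/365)^2
B^2 = 7.1497e-04 /cm^2

7.1497e-04


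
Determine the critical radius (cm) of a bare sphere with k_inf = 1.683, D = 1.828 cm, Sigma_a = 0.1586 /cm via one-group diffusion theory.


L^2 = D / Sigma_a = 1.828 / 0.1586 = 11.52585 cm^2
B_m^2 = (k_inf - 1) / L^2 = (1.683 - 1) / 11.52585 = 0.05925810 /cm^2
For a bare sphere: B_g = pi/R, so R_c = pi / sqrt(B_m^2)
R_c = pi / sqrt(0.05925810) = 12.906 cm

12.906


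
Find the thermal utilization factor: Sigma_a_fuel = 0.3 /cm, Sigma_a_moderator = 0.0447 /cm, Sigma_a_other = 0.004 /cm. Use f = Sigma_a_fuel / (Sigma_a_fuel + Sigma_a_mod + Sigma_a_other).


f = Sigma_a_fuel / (Sigma_a_fuel + Sigma_a_mod + Sigma_a_other)
f = 0.3 / (0.3 + 0.0447 + 0.004)
f = 0.86034

0.86034


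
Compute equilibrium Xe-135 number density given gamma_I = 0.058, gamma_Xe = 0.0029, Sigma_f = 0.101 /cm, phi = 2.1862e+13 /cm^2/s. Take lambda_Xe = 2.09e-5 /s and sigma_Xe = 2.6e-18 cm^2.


Xe_eq = (gamma_I + gamma_Xe) * Sigma_f * phi / (lambda_Xe + sigma_Xe * phi)
Numerator = (0.058 + 0.0029) * 0.101 * 2.1862e+13 = 1.344710e+11
Denominator = 2.09e-5 + 2.6e-18 * 2.1862e+13 = 7.774120e-05
Xe_eq = 1.344710e+11 / 7.774120e-05 = 1.7297e+15 /cm^3

1.7297e+15


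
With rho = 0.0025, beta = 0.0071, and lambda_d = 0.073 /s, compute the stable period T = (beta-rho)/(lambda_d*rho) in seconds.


T = (beta - rho) / (lambda_d * rho)
T = (0.0071 - 0.0025) / (0.073 * 0.0025)
T = 25.205 s

25.205


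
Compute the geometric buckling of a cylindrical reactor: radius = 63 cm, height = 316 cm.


B^2 = (2.405/R)^2 + (pi/H)^2
B^2 = (2.405/63)^2 + (pi/316)^2
B^2 = 0.0015561 /cm^2

0.0015561


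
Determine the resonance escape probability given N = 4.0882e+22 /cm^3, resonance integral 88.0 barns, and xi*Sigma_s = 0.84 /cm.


p = exp(-N * I * 1e-24 / (xi*Sigma_s))
p = exp(-4.0882e+22 * 88.0 * 1e-24 / 0.84)
p = 0.013803

0.013803


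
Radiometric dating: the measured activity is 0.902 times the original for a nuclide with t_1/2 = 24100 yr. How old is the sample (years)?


lambda = ln(2) / t_half = ln(2) / 24100 = 2.876129e-05 /yr
t = -ln(A/A0) / lambda
t = -ln(0.902) / 2.876129e-05
t = 3586.1 yr

3586.1


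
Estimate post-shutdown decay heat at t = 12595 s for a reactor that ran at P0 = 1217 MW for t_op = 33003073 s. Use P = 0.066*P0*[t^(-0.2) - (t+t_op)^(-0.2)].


P/P0 = 0.066 * [t^(-0.2) - (t + t_op)^(-0.2)]
P/P0 = 0.066 * [12595^(-0.2) - (12595 + 33003073)^(-0.2)]
P/P0 = 0.066 * [0.1513423 - 0.03135133] = 0.007919404
P = 1217 * 0.007919404 = 9.6379 MW

9.6379


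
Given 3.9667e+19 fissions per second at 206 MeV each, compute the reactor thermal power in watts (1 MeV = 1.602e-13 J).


P = fission_rate * E_MeV * 1.602e-13
P = 3.9667e+19 * 206 * 1.602e-13
P = 1.3091e+09 W

1.3091e+09


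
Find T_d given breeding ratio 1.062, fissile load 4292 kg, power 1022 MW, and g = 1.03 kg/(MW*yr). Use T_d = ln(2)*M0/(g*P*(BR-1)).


Breeding gain G = BR - 1 = 1.062 - 1 = 0.062
Fissile production rate = g * P * G = 1.03 * 1022 * 0.062 = 65.26492 kg/yr
T_d = ln(2) * M0 / (g * P * G)
T_d = ln(2) * 4292 / 65.26492 = 45.583 yr

45.583


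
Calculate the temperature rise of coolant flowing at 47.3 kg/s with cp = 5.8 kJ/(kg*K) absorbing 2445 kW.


dT = Q / (m_dot * cp)
dT = 2445 / (47.3 * 5.8)
dT = 8.9123 C

8.9123


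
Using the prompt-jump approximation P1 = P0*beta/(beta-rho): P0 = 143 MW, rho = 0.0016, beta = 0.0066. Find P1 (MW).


P1/P0 = beta / (beta - rho)
P1/P0 = 0.0066 / (0.0066 - 0.0016) = 1.320000
P1 = 143 * 1.320000 = 188.76 MW

188.76


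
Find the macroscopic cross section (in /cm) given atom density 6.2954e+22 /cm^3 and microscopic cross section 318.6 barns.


Sigma = N * sigma_barns * 1e-24
Sigma = 6.2954e+22 * 318.6 * 1e-24
Sigma = 20.057 /cm

20.057


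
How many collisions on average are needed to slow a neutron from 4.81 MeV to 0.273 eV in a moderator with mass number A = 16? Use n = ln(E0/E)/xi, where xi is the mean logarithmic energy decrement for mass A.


xi = 1 + (A-1)^2/(2A)*ln((A-1)/(A+1)) = 0.1199467 (for A = 16)
n = ln(E0/E) / xi
n = ln(4.81e6 / 0.273) / 0.1199467
n = ln(1.761905e+07) / 0.1199467 = 139.10

139.10


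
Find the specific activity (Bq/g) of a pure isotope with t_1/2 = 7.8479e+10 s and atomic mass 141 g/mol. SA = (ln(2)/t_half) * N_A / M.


lambda = ln(2) / t_half = ln(2) / 7.8479e+10 = 8.832263e-12 /s
SA = lambda * N_A / M
SA = 8.832263e-12 * 6.022e23 / 141
SA = 3.7722e+10 Bq/g

3.7722e+10


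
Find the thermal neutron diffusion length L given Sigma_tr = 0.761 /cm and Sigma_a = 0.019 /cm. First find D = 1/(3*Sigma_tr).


D = 1 / (3 * Sigma_tr) = 1 / (3 * 0.761) = 0.4380201 cm
L = sqrt(D / Sigma_a)
L = sqrt(0.4380201 / 0.019)
L = 4.8014 cm

4.8014


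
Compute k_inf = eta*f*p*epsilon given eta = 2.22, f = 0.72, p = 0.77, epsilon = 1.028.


k_inf = eta * f * p * epsilon
k_inf = 2.22 * 0.72 * 0.77 * 1.028
k_inf = 1.2652

1.2652


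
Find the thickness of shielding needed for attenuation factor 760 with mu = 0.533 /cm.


x = ln(factor) / mu
x = ln(760) / 0.533
x = 12.445 cm

12.445


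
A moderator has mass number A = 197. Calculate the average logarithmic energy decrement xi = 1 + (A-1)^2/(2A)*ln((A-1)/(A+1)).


xi = 1 + (A-1)^2/(2A) * ln((A-1)/(A+1))
xi = 1 + (197-1)^2/(2*197) * ln((197-1)/(197 +1))
xi = 0.010118

0.010118


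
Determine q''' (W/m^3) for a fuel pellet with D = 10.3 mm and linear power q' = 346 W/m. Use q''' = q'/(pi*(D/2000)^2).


r = D / 2 / 1000 = 10.3 / 2 / 1000 = 0.00515 m
q''' = q' / (pi * r^2)
q''' = 346 / (pi * 0.00515^2)
q''' = 4.1525e+06 W/m^3

4.1525e+06


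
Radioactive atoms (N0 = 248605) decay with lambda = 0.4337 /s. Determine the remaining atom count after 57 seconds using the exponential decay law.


N = N0 * exp(-lambda * t)
N = 248605 * exp(-0.4337 * 57)
N = 4.5641e-06

4.5641e-06


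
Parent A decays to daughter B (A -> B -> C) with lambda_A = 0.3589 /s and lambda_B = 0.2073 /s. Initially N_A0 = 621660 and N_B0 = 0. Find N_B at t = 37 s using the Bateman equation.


N_B(t) = lambda_A * N_A0 / (lambda_B - lambda_A) * [exp(-lambda_A*t) - exp(-lambda_B*t)]
exp(-0.3589*37) = 1.709516e-06; exp(-0.2073*37) = 4.665712e-04
N_B = 0.3589 * 621660 / (0.2073 - 0.3589) * (1.709516e-06 - 4.665712e-04)
N_B = 684.15

684.15


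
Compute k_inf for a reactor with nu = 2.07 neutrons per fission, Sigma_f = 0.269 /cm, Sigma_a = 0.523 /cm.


k_inf = nu * Sigma_f / Sigma_a
k_inf = 2.07 * 0.269 / 0.523
k_inf = 1.0647

1.0647


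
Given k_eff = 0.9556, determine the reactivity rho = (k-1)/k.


rho = (k_eff - 1) / k_eff
rho = (0.9556 - 1) / 0.9556
rho = -0.046463

-0.046463


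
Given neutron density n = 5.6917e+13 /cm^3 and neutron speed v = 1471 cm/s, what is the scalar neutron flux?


phi = n * v
phi = 5.6917e+13 * 1471
phi = 8.3725e+16 /cm^2/s

8.3725e+16


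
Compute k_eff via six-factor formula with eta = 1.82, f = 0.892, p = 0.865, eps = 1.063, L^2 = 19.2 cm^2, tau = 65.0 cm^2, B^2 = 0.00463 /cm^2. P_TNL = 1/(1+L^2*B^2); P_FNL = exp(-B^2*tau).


k_inf = eta*f*p*eps = 1.82*0.892*0.865*1.063 = 1.492745
P_TNL = 1/(1 + L^2*B^2) = 1/(1 + 19.2*0.00463) = 0.9183613
P_FNL = exp(-B^2*tau) = exp(-0.00463*65.0) = 0.7401148
k_eff = k_inf * P_TNL * P_FNL = 1.492745 * 0.9183613 * 0.7401148
k_eff = 1.0146

1.0146


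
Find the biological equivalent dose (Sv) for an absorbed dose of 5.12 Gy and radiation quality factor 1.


H = D * Q
H = 5.12 * 1
H = 5.1200 Sv

5.1200


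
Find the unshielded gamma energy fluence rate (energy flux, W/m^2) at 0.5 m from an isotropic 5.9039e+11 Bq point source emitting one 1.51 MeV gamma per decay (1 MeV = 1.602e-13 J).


psi = A * E * 1.602e-13 / (4*pi*r^2)
psi = 5.9039e+11 * 1.51 * 1.602e-13 / (4*pi*0.5^2)
psi = 0.045460 W/m^2

0.045460


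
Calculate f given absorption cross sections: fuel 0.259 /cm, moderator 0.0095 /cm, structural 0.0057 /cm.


f = Sigma_a_fuel / (Sigma_a_fuel + Sigma_a_mod + Sigma_a_other)
f = 0.259 / (0.259 + 0.0095 + 0.0057)
f = 0.94457

0.94457


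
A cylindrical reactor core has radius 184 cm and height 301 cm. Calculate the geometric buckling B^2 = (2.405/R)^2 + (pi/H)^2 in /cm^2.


B^2 = (2.405/R)^2 + (pi/H)^2
B^2 = (2.405/184)^2 + (pi/301)^2
B^2 = 2.7978e-04 /cm^2

2.7978e-04


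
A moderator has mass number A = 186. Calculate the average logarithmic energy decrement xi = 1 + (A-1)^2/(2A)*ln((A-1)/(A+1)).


xi = 1 + (A-1)^2/(2A) * ln((A-1)/(A+1))
xi = 1 + (186-1)^2/(2*186) * ln((186-1)/(186 +1))
xi = 0.010714

0.010714


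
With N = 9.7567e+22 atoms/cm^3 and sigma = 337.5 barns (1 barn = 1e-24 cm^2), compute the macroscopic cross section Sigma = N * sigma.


Sigma = N * sigma_barns * 1e-24
Sigma = 9.7567e+22 * 337.5 * 1e-24
Sigma = 32.929 /cm

32.929


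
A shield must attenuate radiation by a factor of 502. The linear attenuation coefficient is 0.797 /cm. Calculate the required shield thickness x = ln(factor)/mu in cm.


x = ln(factor) / mu
x = ln(502) / 0.797
x = 7.8025 cm

7.8025


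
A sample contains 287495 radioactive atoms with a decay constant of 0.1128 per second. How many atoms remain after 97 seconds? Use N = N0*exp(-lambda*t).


N = N0 * exp(-lambda * t)
N = 287495 * exp(-0.1128 * 97)
N = 5.0904

5.0904


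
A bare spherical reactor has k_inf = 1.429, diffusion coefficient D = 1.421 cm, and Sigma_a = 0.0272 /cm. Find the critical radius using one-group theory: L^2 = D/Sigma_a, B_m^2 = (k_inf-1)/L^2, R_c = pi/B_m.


L^2 = D / Sigma_a = 1.421 / 0.0272 = 52.24265 cm^2
B_m^2 = (k_inf - 1) / L^2 = (1.429 - 1) / 52.24265 = 0.008211681 /cm^2
For a bare sphere: B_g = pi/R, so R_c = pi / sqrt(B_m^2)
R_c = pi / sqrt(0.008211681) = 34.668 cm

34.668


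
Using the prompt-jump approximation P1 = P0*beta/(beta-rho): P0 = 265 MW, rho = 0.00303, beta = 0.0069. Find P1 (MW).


P1/P0 = beta / (beta - rho)
P1/P0 = 0.0069 / (0.0069 - 0.00303) = 1.782946
P1 = 265 * 1.782946 = 472.48 MW

472.48


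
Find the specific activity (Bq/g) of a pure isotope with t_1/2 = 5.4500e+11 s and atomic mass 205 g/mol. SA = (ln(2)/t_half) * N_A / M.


lambda = ln(2) / t_half = ln(2) / 5.4500e+11 = 1.271830e-12 /s
SA = lambda * N_A / M
SA = 1.271830e-12 * 6.022e23 / 205
SA = 3.7361e+09 Bq/g

3.7361e+09


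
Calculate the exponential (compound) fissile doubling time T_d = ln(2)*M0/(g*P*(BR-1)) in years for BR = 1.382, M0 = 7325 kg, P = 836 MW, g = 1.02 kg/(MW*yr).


Breeding gain G = BR - 1 = 1.382 - 1 = 0.382
Fissile production rate = g * P * G = 1.02 * 836 * 0.382 = 325.73904 kg/yr
T_d = ln(2) * M0 / (g * P * G)
T_d = ln(2) * 7325 / 325.73904 = 15.587 yr

15.587


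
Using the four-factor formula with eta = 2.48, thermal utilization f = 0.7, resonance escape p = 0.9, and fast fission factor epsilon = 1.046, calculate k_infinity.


k_inf = eta * f * p * epsilon
k_inf = 2.48 * 0.7 * 0.9 * 1.046
k_inf = 1.6343

1.6343


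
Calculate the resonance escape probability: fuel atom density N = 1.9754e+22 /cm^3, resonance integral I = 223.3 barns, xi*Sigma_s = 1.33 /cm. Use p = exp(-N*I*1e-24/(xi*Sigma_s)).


p = exp(-N * I * 1e-24 / (xi*Sigma_s))
p = exp(-1.9754e+22 * 223.3 * 1e-24 / 1.33)
p = 0.036276

0.036276


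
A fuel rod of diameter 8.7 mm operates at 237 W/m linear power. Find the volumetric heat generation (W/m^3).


r = D / 2 / 1000 = 8.7 / 2 / 1000 = 0.00435 m
q''' = q' / (pi * r^2)
q''' = 237 / (pi * 0.00435^2)
q''' = 3.9868e+06 W/m^3

3.9868e+06


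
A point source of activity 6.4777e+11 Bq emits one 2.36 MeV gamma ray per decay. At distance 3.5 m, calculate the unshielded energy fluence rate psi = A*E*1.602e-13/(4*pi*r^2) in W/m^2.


psi = A * E * 1.602e-13 / (4*pi*r^2)
psi = 6.4777e+11 * 2.36 * 1.602e-13 / (4*pi*3.5^2)
psi = 0.0015909 W/m^2

0.0015909


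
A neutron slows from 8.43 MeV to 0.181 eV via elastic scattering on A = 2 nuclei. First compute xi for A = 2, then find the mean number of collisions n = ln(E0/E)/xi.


xi = 1 + (A-1)^2/(2A)*ln((A-1)/(A+1)) = 0.7253469 (for A = 2)
n = ln(E0/E) / xi
n = ln(8.43e6 / 0.181) / 0.7253469
n = ln(4.657459e+07) / 0.7253469 = 24.342

24.342


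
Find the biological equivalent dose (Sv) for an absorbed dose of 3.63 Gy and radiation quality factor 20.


H = D * Q
H = 3.63 * 20
H = 72.600 Sv

72.600


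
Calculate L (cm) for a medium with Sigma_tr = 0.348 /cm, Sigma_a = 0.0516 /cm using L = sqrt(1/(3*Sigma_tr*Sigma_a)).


D = 1 / (3 * Sigma_tr) = 1 / (3 * 0.348) = 0.9578544 cm
L = sqrt(D / Sigma_a)
L = sqrt(0.9578544 / 0.0516)
L = 4.3085 cm

4.3085


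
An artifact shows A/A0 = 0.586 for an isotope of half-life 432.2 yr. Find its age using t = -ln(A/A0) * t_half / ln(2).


lambda = ln(2) / t_half = ln(2) / 432.2 = 0.001603765 /yr
t = -ln(A/A0) / lambda
t = -ln(0.586) / 0.001603765
t = 333.24 yr

333.24


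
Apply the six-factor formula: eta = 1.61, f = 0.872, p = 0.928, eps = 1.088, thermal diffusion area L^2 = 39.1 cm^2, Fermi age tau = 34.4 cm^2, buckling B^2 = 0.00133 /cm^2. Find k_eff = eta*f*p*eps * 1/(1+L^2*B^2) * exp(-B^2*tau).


k_inf = eta*f*p*eps = 1.61*0.872*0.928*1.088 = 1.417487
P_TNL = 1/(1 + L^2*B^2) = 1/(1 + 39.1*0.00133) = 0.9505676
P_FNL = exp(-B^2*tau) = exp(-0.00133*34.4) = 0.9552788
k_eff = k_inf * P_TNL * P_FNL = 1.417487 * 0.9505676 * 0.9552788
k_eff = 1.2872

1.2872


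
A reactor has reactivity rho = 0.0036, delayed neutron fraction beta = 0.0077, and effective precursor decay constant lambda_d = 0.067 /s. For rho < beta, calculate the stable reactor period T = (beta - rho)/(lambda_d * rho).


T = (beta - rho) / (lambda_d * rho)
T = (0.0077 - 0.0036) / (0.067 * 0.0036)
T = 16.998 s

16.998


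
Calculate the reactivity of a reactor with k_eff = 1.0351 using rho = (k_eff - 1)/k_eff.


rho = (k_eff - 1) / k_eff
rho = (1.0351 - 1) / 1.0351
rho = 0.033910

0.033910


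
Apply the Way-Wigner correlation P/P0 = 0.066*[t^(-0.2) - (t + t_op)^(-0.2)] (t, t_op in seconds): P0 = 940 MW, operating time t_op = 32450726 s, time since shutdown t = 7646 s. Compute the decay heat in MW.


P/P0 = 0.066 * [t^(-0.2) - (t + t_op)^(-0.2)]
P/P0 = 0.066 * [7646^(-0.2) - (7646 + 32450726)^(-0.2)]
P/P0 = 0.066 * [0.1672296 - 0.03145826] = 0.008960908
P = 940 * 0.008960908 = 8.4233 MW

8.4233


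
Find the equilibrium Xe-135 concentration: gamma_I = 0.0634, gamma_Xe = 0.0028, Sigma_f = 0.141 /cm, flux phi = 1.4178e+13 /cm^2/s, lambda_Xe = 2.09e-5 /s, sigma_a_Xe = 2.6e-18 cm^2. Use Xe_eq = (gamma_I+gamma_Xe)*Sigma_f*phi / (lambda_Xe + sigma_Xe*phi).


Xe_eq = (gamma_I + gamma_Xe) * Sigma_f * phi / (lambda_Xe + sigma_Xe * phi)
Numerator = (0.0634 + 0.0028) * 0.141 * 1.4178e+13 = 1.323403e+11
Denominator = 2.09e-5 + 2.6e-18 * 1.4178e+13 = 5.776280e-05
Xe_eq = 1.323403e+11 / 5.776280e-05 = 2.2911e+15 /cm^3

2.2911e+15


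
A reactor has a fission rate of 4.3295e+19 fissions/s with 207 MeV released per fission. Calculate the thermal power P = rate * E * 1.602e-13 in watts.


P = fission_rate * E_MeV * 1.602e-13
P = 4.3295e+19 * 207 * 1.602e-13
P = 1.4357e+09 W

1.4357e+09


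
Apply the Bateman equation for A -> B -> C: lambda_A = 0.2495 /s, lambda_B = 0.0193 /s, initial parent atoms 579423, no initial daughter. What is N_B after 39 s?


N_B(t) = lambda_A * N_A0 / (lambda_B - lambda_A) * [exp(-lambda_A*t) - exp(-lambda_B*t)]
exp(-0.2495*39) = 5.944257e-05; exp(-0.0193*39) = 0.4710929
N_B = 0.2495 * 579423 / (0.0193 - 0.2495) * (5.944257e-05 - 0.4710929)
N_B = 295810

295810


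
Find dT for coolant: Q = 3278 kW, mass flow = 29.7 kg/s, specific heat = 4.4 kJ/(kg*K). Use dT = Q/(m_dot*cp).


dT = Q / (m_dot * cp)
dT = 3278 / (29.7 * 4.4)
dT = 25.084 C

25.084


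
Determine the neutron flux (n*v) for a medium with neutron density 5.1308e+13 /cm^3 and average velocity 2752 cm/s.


phi = n * v
phi = 5.1308e+13 * 2752
phi = 1.4120e+17 /cm^2/s

1.4120e+17


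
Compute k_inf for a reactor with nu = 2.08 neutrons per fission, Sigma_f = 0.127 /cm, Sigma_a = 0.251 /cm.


k_inf = nu * Sigma_f / Sigma_a
k_inf = 2.08 * 0.127 / 0.251
k_inf = 1.0524

1.0524


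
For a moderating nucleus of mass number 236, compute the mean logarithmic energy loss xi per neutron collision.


xi = 1 + (A-1)^2/(2A) * ln((A-1)/(A+1))
xi = 1 + (236-1)^2/(2*236) * ln((236-1)/(236 +1))
xi = 0.0084507

0.0084507


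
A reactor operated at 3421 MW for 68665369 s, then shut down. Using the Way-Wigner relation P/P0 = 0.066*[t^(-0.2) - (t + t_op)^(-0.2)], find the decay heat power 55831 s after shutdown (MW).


P/P0 = 0.066 * [t^(-0.2) - (t + t_op)^(-0.2)]
P/P0 = 0.066 * [55831^(-0.2) - (55831 + 68665369)^(-0.2)]
P/P0 = 0.066 * [0.1123634 - 0.02707583] = 0.005628980
P = 3421 * 0.005628980 = 19.257 MW

19.257


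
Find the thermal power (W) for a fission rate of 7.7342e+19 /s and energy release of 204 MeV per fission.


P = fission_rate * E_MeV * 1.602e-13
P = 7.7342e+19 * 204 * 1.602e-13
P = 2.5276e+09 W

2.5276e+09


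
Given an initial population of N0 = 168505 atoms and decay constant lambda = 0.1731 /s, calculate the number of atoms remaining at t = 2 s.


N = N0 * exp(-lambda * t)
N = 168505 * exp(-0.1731 * 2)
N = 119196

119196


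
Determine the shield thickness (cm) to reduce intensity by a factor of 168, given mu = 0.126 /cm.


x = ln(factor) / mu
x = ln(168) / 0.126
x = 40.666 cm

40.666


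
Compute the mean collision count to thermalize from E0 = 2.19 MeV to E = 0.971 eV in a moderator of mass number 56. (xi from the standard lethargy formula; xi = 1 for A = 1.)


xi = 1 + (A-1)^2/(2A)*ln((A-1)/(A+1)) = 0.03529286 (for A = 56)
n = ln(E0/E) / xi
n = ln(2.19e6 / 0.971) / 0.03529286
n = ln(2.255407e+06) / 0.03529286 = 414.50

414.50


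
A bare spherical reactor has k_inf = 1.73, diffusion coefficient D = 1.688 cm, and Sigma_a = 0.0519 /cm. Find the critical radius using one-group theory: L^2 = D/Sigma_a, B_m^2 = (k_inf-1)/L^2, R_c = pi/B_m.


L^2 = D / Sigma_a = 1.688 / 0.0519 = 32.52408 cm^2
B_m^2 = (k_inf - 1) / L^2 = (1.73 - 1) / 32.52408 = 0.02244491 /cm^2
For a bare sphere: B_g = pi/R, so R_c = pi / sqrt(B_m^2)
R_c = pi / sqrt(0.02244491) = 20.970 cm

20.970


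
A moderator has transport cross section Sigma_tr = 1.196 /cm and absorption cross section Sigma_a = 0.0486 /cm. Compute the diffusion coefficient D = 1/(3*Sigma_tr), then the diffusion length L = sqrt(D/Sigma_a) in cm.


D = 1 / (3 * Sigma_tr) = 1 / (3 * 1.196) = 0.2787068 cm
L = sqrt(D / Sigma_a)
L = sqrt(0.2787068 / 0.0486)
L = 2.3947 cm

2.3947


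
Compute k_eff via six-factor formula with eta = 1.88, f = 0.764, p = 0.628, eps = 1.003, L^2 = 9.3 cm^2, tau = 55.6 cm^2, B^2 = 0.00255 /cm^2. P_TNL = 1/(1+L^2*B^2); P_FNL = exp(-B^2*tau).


k_inf = eta*f*p*eps = 1.88*0.764*0.628*1.003 = 0.9047150
P_TNL = 1/(1 + L^2*B^2) = 1/(1 + 9.3*0.00255) = 0.9768344
P_FNL = exp(-B^2*tau) = exp(-0.00255*55.6) = 0.8678122
k_eff = k_inf * P_TNL * P_FNL = 0.9047150 * 0.9768344 * 0.8678122
k_eff = 0.76693

0.76693


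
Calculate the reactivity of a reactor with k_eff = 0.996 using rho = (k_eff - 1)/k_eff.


rho = (k_eff - 1) / k_eff
rho = (0.996 - 1) / 0.996
rho = -0.0040161

-0.0040161


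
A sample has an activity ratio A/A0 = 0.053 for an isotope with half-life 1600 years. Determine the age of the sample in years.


lambda = ln(2) / t_half = ln(2) / 1600 = 4.332170e-04 /yr
t = -ln(A/A0) / lambda
t = -ln(0.053) / 4.332170e-04
t = 6780.6 yr

6780.6


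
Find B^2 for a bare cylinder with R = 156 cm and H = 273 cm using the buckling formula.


B^2 = (2.405/R)^2 + (pi/H)^2
B^2 = (2.405/156)^2 + (pi/273)^2
B^2 = 3.7010e-04 /cm^2

3.7010e-04


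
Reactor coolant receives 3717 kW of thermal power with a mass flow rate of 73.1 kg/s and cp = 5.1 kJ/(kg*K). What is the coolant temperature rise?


dT = Q / (m_dot * cp)
dT = 3717 / (73.1 * 5.1)
dT = 9.9702 C

9.9702


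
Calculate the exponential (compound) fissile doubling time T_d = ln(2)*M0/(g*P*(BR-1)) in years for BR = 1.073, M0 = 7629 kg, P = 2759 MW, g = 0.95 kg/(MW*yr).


Breeding gain G = BR - 1 = 1.073 - 1 = 0.073
Fissile production rate = g * P * G = 0.95 * 2759 * 0.073 = 191.33665 kg/yr
T_d = ln(2) * M0 / (g * P * G)
T_d = ln(2) * 7629 / 191.33665 = 27.637 yr

27.637


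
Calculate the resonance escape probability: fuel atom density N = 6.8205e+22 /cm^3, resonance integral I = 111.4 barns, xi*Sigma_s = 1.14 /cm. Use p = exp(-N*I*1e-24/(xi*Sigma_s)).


p = exp(-N * I * 1e-24 / (xi*Sigma_s))
p = exp(-6.8205e+22 * 111.4 * 1e-24 / 1.14)
p = 0.0012748

0.0012748


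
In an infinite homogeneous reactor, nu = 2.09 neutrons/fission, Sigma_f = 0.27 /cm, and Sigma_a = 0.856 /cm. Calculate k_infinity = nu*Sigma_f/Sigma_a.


k_inf = nu * Sigma_f / Sigma_a
k_inf = 2.09 * 0.27 / 0.856
k_inf = 0.65923

0.65923


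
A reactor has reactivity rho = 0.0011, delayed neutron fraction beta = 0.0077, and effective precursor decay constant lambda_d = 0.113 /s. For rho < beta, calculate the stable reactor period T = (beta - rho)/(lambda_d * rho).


T = (beta - rho) / (lambda_d * rho)
T = (0.0077 - 0.0011) / (0.113 * 0.0011)
T = 53.097 s

53.097


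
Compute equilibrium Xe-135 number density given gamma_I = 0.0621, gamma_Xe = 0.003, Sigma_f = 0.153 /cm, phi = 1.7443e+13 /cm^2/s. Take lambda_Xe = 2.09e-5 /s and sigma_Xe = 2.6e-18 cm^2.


Xe_eq = (gamma_I + gamma_Xe) * Sigma_f * phi / (lambda_Xe + sigma_Xe * phi)
Numerator = (0.0621 + 0.003) * 0.153 * 1.7443e+13 = 1.737375e+11
Denominator = 2.09e-5 + 2.6e-18 * 1.7443e+13 = 6.625180e-05
Xe_eq = 1.737375e+11 / 6.625180e-05 = 2.6224e+15 /cm^3

2.6224e+15


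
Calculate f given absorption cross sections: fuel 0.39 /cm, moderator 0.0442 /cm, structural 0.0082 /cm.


f = Sigma_a_fuel / (Sigma_a_fuel + Sigma_a_mod + Sigma_a_other)
f = 0.39 / (0.39 + 0.0442 + 0.0082)
f = 0.88156

0.88156


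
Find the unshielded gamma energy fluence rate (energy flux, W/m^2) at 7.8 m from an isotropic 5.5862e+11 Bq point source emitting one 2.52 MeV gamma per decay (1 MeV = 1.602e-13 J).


psi = A * E * 1.602e-13 / (4*pi*r^2)
psi = 5.5862e+11 * 2.52 * 1.602e-13 / (4*pi*7.8^2)
psi = 2.9497e-04 W/m^2

2.9497e-04


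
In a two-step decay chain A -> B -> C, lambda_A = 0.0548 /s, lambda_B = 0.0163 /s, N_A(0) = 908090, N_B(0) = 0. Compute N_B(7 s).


N_B(t) = lambda_A * N_A0 / (lambda_B - lambda_A) * [exp(-lambda_A*t) - exp(-lambda_B*t)]
exp(-0.0548*7) = 0.6814039; exp(-0.0163*7) = 0.8921687
N_B = 0.0548 * 908090 / (0.0163 - 0.0548) * (0.6814039 - 0.8921687)
N_B = 272425

272425


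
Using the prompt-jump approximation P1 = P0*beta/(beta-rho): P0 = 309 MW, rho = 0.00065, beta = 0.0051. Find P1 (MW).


P1/P0 = beta / (beta - rho)
P1/P0 = 0.0051 / (0.0051 - 0.00065) = 1.146067
P1 = 309 * 1.146067 = 354.13 MW

354.13


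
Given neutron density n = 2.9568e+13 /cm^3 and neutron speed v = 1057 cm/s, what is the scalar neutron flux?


phi = n * v
phi = 2.9568e+13 * 1057
phi = 3.1253e+16 /cm^2/s

3.1253e+16


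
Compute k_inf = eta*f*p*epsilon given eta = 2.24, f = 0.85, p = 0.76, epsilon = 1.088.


k_inf = eta * f * p * epsilon
k_inf = 2.24 * 0.85 * 0.76 * 1.088
k_inf = 1.5744

1.5744


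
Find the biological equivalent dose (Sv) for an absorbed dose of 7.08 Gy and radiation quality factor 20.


H = D * Q
H = 7.08 * 20
H = 141.60 Sv

141.60


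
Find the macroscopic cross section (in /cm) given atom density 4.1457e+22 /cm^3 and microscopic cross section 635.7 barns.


Sigma = N * sigma_barns * 1e-24
Sigma = 4.1457e+22 * 635.7 * 1e-24
Sigma = 26.354 /cm

26.354


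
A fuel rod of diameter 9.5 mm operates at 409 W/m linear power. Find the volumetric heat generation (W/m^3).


r = D / 2 / 1000 = 9.5 / 2 / 1000 = 0.00475 m
q''' = q' / (pi * r^2)
q''' = 409 / (pi * 0.00475^2)
q''' = 5.7701e+06 W/m^3

5.7701e+06


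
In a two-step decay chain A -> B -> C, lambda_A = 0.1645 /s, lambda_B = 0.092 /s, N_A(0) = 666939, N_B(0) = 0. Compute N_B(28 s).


N_B(t) = lambda_A * N_A0 / (lambda_B - lambda_A) * [exp(-lambda_A*t) - exp(-lambda_B*t)]
exp(-0.1645*28) = 0.009991705; exp(-0.092*28) = 0.07607771
N_B = 0.1645 * 666939 / (0.092 - 0.1645) * (0.009991705 - 0.07607771)
N_B = 100005

100005


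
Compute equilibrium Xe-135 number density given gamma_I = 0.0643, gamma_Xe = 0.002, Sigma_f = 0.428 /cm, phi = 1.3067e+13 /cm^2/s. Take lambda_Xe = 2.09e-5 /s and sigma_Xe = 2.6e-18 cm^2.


Xe_eq = (gamma_I + gamma_Xe) * Sigma_f * phi / (lambda_Xe + sigma_Xe * phi)
Numerator = (0.0643 + 0.002) * 0.428 * 1.3067e+13 = 3.707944e+11
Denominator = 2.09e-5 + 2.6e-18 * 1.3067e+13 = 5.487420e-05
Xe_eq = 3.707944e+11 / 5.487420e-05 = 6.7572e+15 /cm^3

6.7572e+15


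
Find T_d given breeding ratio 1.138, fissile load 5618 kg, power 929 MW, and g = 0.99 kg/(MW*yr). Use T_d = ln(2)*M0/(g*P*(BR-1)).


Breeding gain G = BR - 1 = 1.138 - 1 = 0.138
Fissile production rate = g * P * G = 0.99 * 929 * 0.138 = 126.91998 kg/yr
T_d = ln(2) * M0 / (g * P * G)
T_d = ln(2) * 5618 / 126.91998 = 30.682 yr

30.682


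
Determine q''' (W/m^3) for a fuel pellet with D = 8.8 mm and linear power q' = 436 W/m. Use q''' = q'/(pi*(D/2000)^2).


r = D / 2 / 1000 = 8.8 / 2 / 1000 = 0.0044 m
q''' = q' / (pi * r^2)
q''' = 436 / (pi * 0.0044^2)
q''' = 7.1685e+06 W/m^3

7.1685e+06


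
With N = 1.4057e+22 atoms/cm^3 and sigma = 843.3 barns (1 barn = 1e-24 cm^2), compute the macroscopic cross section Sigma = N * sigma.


Sigma = N * sigma_barns * 1e-24
Sigma = 1.4057e+22 * 843.3 * 1e-24
Sigma = 11.854 /cm

11.854


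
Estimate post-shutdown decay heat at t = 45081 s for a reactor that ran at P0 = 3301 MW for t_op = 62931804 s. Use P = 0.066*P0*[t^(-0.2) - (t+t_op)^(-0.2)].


P/P0 = 0.066 * [t^(-0.2) - (t + t_op)^(-0.2)]
P/P0 = 0.066 * [45081^(-0.2) - (45081 + 62931804)^(-0.2)]
P/P0 = 0.066 * [0.1172739 - 0.02755267] = 0.005921601
P = 3301 * 0.005921601 = 19.547 MW

19.547


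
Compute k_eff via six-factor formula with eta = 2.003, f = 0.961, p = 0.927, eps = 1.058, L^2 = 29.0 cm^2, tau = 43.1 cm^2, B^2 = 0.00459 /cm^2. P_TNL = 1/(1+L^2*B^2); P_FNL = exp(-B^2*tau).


k_inf = eta*f*p*eps = 2.003*0.961*0.927*1.058 = 1.887860
P_TNL = 1/(1 + L^2*B^2) = 1/(1 + 29.0*0.00459) = 0.8825269
P_FNL = exp(-B^2*tau) = exp(-0.00459*43.1) = 0.8205101
k_eff = k_inf * P_TNL * P_FNL = 1.887860 * 0.8825269 * 0.8205101
k_eff = 1.3670

1.3670


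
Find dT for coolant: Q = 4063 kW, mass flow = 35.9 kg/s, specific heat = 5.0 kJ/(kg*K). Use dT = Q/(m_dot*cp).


dT = Q / (m_dot * cp)
dT = 4063 / (35.9 * 5.0)
dT = 22.635 C

22.635


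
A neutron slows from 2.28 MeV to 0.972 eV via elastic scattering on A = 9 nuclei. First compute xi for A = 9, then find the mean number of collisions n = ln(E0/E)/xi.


xi = 1 + (A-1)^2/(2A)*ln((A-1)/(A+1)) = 0.2066007 (for A = 9)
n = ln(E0/E) / xi
n = ln(2.28e6 / 0.972) / 0.2066007
n = ln(2.345679e+06) / 0.2066007 = 70.997

70.997


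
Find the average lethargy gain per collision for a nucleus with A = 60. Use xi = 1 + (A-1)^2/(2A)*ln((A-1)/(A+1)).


xi = 1 + (A-1)^2/(2A) * ln((A-1)/(A+1))
xi = 1 + (60-1)^2/(2*60) * ln((60-1)/(60 +1))
xi = 0.032966

0.032966


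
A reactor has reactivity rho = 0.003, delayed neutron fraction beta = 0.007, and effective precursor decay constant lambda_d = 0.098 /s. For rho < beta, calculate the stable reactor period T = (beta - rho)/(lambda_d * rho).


T = (beta - rho) / (lambda_d * rho)
T = (0.007 - 0.003) / (0.098 * 0.003)
T = 13.605 s

13.605


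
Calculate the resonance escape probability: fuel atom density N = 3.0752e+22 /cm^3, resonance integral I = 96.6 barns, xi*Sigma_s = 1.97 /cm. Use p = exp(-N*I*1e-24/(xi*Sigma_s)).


p = exp(-N * I * 1e-24 / (xi*Sigma_s))
p = exp(-3.0752e+22 * 96.6 * 1e-24 / 1.97)
p = 0.22137

0.22137


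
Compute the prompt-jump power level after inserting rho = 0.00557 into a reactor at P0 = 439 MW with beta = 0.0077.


P1/P0 = beta / (beta - rho)
P1/P0 = 0.0077 / (0.0077 - 0.00557) = 3.615023
P1 = 439 * 3.615023 = 1587.0 MW

1587.0


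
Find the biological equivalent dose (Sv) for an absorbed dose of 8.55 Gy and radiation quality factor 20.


H = D * Q
H = 8.55 * 20
H = 171.00 Sv

171.00


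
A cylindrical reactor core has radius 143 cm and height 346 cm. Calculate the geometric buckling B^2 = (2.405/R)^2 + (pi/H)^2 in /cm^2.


B^2 = (2.405/R)^2 + (pi/H)^2
B^2 = (2.405/143)^2 + (pi/346)^2
B^2 = 3.6529e-04 /cm^2

3.6529e-04


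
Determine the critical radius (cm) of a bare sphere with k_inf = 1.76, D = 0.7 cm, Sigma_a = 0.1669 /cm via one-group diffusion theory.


L^2 = D / Sigma_a = 0.7 / 0.1669 = 4.194128 cm^2
B_m^2 = (k_inf - 1) / L^2 = (1.76 - 1) / 4.194128 = 0.1812057 /cm^2
For a bare sphere: B_g = pi/R, so R_c = pi / sqrt(B_m^2)
R_c = pi / sqrt(0.1812057) = 7.3801 cm

7.3801


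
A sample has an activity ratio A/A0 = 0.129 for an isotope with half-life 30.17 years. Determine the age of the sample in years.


lambda = ln(2) / t_half = ln(2) / 30.17 = 0.02297472 /yr
t = -ln(A/A0) / lambda
t = -ln(0.129) / 0.02297472
t = 89.139 yr

89.139


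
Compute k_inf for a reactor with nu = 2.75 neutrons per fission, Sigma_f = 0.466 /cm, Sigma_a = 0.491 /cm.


k_inf = nu * Sigma_f / Sigma_a
k_inf = 2.75 * 0.466 / 0.491
k_inf = 2.6100

2.6100


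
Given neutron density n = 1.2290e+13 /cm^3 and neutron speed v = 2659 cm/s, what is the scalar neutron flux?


phi = n * v
phi = 1.2290e+13 * 2659
phi = 3.2679e+16 /cm^2/s

3.2679e+16


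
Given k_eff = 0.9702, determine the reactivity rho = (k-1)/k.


rho = (k_eff - 1) / k_eff
rho = (0.9702 - 1) / 0.9702
rho = -0.030715

-0.030715


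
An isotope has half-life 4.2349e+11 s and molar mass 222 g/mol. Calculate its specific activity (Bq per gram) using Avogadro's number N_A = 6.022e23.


lambda = ln(2) / t_half = ln(2) / 4.2349e+11 = 1.636750e-12 /s
SA = lambda * N_A / M
SA = 1.636750e-12 * 6.022e23 / 222
SA = 4.4399e+09 Bq/g

4.4399e+09


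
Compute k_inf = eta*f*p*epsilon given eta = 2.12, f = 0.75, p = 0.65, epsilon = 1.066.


k_inf = eta * f * p * epsilon
k_inf = 2.12 * 0.75 * 0.65 * 1.066
k_inf = 1.1017

1.1017


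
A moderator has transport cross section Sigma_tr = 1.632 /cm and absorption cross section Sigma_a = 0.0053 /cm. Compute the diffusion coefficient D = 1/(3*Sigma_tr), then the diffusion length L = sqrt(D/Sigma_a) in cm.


D = 1 / (3 * Sigma_tr) = 1 / (3 * 1.632) = 0.2042484 cm
L = sqrt(D / Sigma_a)
L = sqrt(0.2042484 / 0.0053)
L = 6.2079 cm

6.2079


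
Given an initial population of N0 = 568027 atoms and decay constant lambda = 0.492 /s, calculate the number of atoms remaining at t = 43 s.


N = N0 * exp(-lambda * t)
N = 568027 * exp(-0.492 * 43)
N = 3.6850e-04

3.6850e-04


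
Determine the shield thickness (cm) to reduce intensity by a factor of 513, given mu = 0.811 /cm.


x = ln(factor) / mu
x = ln(513) / 0.811
x = 7.6945 cm

7.6945


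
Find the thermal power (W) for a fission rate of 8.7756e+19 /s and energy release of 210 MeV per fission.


P = fission_rate * E_MeV * 1.602e-13
P = 8.7756e+19 * 210 * 1.602e-13
P = 2.9523e+09 W

2.9523e+09


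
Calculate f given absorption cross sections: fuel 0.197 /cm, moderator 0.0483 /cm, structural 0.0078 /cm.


f = Sigma_a_fuel / (Sigma_a_fuel + Sigma_a_mod + Sigma_a_other)
f = 0.197 / (0.197 + 0.0483 + 0.0078)
f = 0.77835

0.77835


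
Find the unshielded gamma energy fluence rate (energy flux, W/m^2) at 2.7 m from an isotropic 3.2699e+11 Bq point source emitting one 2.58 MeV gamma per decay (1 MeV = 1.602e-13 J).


psi = A * E * 1.602e-13 / (4*pi*r^2)
psi = 3.2699e+11 * 2.58 * 1.602e-13 / (4*pi*2.7^2)
psi = 0.0014753 W/m^2

0.0014753


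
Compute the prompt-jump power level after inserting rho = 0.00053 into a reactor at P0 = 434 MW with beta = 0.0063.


P1/P0 = beta / (beta - rho)
P1/P0 = 0.0063 / (0.0063 - 0.00053) = 1.091854
P1 = 434 * 1.091854 = 473.86 MW

473.86


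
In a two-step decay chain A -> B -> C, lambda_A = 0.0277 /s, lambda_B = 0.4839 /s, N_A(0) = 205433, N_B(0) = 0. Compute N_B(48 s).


N_B(t) = lambda_A * N_A0 / (lambda_B - lambda_A) * [exp(-lambda_A*t) - exp(-lambda_B*t)]
exp(-0.0277*48) = 0.2645831; exp(-0.4839*48) = 8.176270e-11
N_B = 0.0277 * 205433 / (0.4839 - 0.0277) * (0.2645831 - 8.176270e-11)
N_B = 3300.3

3300.3


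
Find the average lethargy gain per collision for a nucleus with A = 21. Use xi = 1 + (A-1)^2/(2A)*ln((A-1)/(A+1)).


xi = 1 + (A-1)^2/(2A) * ln((A-1)/(A+1))
xi = 1 + (21-1)^2/(2*21) * ln((21-1)/(21 +1))
xi = 0.092284

0.092284


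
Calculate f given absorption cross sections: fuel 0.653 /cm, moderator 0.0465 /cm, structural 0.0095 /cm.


f = Sigma_a_fuel / (Sigma_a_fuel + Sigma_a_mod + Sigma_a_other)
f = 0.653 / (0.653 + 0.0465 + 0.0095)
f = 0.92102

0.92102


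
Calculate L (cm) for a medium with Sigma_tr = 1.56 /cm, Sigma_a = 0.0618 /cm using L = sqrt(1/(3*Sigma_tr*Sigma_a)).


D = 1 / (3 * Sigma_tr) = 1 / (3 * 1.56) = 0.2136752 cm
L = sqrt(D / Sigma_a)
L = sqrt(0.2136752 / 0.0618)
L = 1.8594 cm

1.8594


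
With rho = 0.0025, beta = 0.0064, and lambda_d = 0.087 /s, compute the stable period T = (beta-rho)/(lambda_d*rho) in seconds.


T = (beta - rho) / (lambda_d * rho)
T = (0.0064 - 0.0025) / (0.087 * 0.0025)
T = 17.931 s

17.931


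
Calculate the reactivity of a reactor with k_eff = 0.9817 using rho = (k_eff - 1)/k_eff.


rho = (k_eff - 1) / k_eff
rho = (0.9817 - 1) / 0.9817
rho = -0.018641

-0.018641


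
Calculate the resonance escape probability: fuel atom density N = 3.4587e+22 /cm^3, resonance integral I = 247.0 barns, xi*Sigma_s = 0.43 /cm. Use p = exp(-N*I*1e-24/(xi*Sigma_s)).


p = exp(-N * I * 1e-24 / (xi*Sigma_s))
p = exp(-3.4587e+22 * 247.0 * 1e-24 / 0.43)
p = 2.3534e-09

2.3534e-09


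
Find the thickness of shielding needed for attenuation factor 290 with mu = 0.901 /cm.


x = ln(factor) / mu
x = ln(290) / 0.901
x = 6.2929 cm

6.2929


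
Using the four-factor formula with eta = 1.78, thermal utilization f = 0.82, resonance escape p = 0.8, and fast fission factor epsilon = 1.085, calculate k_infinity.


k_inf = eta * f * p * epsilon
k_inf = 1.78 * 0.82 * 0.8 * 1.085
k_inf = 1.2669

1.2669


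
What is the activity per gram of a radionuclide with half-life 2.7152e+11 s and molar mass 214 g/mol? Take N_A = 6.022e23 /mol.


lambda = ln(2) / t_half = ln(2) / 2.7152e+11 = 2.552840e-12 /s
SA = lambda * N_A / M
SA = 2.552840e-12 * 6.022e23 / 214
SA = 7.1837e+09 Bq/g

7.1837e+09


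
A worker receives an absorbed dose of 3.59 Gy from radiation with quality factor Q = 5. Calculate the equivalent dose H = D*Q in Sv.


H = D * Q
H = 3.59 * 5
H = 17.950 Sv

17.950


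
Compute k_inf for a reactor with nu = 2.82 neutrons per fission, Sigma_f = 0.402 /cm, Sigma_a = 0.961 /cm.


k_inf = nu * Sigma_f / Sigma_a
k_inf = 2.82 * 0.402 / 0.961
k_inf = 1.1796

1.1796


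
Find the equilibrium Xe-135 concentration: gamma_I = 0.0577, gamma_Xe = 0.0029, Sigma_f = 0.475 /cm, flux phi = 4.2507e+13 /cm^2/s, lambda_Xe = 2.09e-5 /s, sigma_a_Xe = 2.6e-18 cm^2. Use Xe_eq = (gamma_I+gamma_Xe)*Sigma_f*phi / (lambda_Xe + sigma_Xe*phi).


Xe_eq = (gamma_I + gamma_Xe) * Sigma_f * phi / (lambda_Xe + sigma_Xe * phi)
Numerator = (0.0577 + 0.0029) * 0.475 * 4.2507e+13 = 1.223564e+12
Denominator = 2.09e-5 + 2.6e-18 * 4.2507e+13 = 1.314182e-04
Xe_eq = 1.223564e+12 / 1.314182e-04 = 9.3105e+15 /cm^3

9.3105e+15


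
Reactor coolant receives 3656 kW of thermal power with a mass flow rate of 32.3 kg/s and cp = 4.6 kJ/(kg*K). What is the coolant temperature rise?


dT = Q / (m_dot * cp)
dT = 3656 / (32.3 * 4.6)
dT = 24.606 C

24.606


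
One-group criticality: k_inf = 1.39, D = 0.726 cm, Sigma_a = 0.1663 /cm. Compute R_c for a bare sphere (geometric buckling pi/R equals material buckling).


L^2 = D / Sigma_a = 0.726 / 0.1663 = 4.365604 cm^2
B_m^2 = (k_inf - 1) / L^2 = (1.39 - 1) / 4.365604 = 0.08933472 /cm^2
For a bare sphere: B_g = pi/R, so R_c = pi / sqrt(B_m^2)
R_c = pi / sqrt(0.08933472) = 10.511 cm

10.511


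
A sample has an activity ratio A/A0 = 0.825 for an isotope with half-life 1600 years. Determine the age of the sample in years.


lambda = ln(2) / t_half = ln(2) / 1600 = 4.332170e-04 /yr
t = -ln(A/A0) / lambda
t = -ln(0.825) / 4.332170e-04
t = 444.05 yr

444.05


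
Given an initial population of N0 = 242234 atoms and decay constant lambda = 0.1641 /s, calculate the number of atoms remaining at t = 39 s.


N = N0 * exp(-lambda * t)
N = 242234 * exp(-0.1641 * 39)
N = 402.53

402.53


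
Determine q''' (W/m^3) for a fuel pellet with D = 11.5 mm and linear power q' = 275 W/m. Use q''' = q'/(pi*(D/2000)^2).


r = D / 2 / 1000 = 11.5 / 2 / 1000 = 0.00575 m
q''' = q' / (pi * r^2)
q''' = 275 / (pi * 0.00575^2)
q''' = 2.6476e+06 W/m^3

2.6476e+06


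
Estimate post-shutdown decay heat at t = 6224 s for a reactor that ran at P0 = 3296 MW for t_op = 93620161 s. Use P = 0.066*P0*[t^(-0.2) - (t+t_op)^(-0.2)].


P/P0 = 0.066 * [t^(-0.2) - (t + t_op)^(-0.2)]
P/P0 = 0.066 * [6224^(-0.2) - (6224 + 93620161)^(-0.2)]
P/P0 = 0.066 * [0.1742553 - 0.02545191] = 0.009821024
P = 3296 * 0.009821024 = 32.370 MW

32.370


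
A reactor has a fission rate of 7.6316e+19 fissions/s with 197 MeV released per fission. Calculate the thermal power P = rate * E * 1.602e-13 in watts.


P = fission_rate * E_MeV * 1.602e-13
P = 7.6316e+19 * 197 * 1.602e-13
P = 2.4085e+09 W

2.4085e+09


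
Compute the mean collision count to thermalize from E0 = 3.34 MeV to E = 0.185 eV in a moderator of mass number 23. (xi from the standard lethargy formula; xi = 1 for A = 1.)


xi = 1 + (A-1)^2/(2A)*ln((A-1)/(A+1)) = 0.08448899 (for A = 23)
n = ln(E0/E) / xi
n = ln(3.34e6 / 0.185) / 0.08448899
n = ln(1.805405e+07) / 0.08448899 = 197.76

197.76


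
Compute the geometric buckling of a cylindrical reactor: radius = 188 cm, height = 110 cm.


B^2 = (2.405/R)^2 + (pi/H)^2
B^2 = (2.405/188)^2 + (pi/110)^2
B^2 = 9.7932e-04 /cm^2

9.7932e-04


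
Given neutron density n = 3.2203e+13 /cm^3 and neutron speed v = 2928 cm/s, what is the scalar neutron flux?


phi = n * v
phi = 3.2203e+13 * 2928
phi = 9.4290e+16 /cm^2/s

9.4290e+16


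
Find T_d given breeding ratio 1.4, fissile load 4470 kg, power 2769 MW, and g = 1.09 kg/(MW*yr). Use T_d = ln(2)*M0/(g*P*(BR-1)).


Breeding gain G = BR - 1 = 1.4 - 1 = 0.4
Fissile production rate = g * P * G = 1.09 * 2769 * 0.4 = 1207.284 kg/yr
T_d = ln(2) * M0 / (g * P * G)
T_d = ln(2) * 4470 / 1207.284 = 2.5664 yr

2.5664


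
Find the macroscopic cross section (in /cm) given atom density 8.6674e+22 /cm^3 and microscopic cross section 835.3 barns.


Sigma = N * sigma_barns * 1e-24
Sigma = 8.6674e+22 * 835.3 * 1e-24
Sigma = 72.399 /cm

72.399


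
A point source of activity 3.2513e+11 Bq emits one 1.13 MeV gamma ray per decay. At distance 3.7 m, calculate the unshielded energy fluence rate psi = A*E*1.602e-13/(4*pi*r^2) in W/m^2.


psi = A * E * 1.602e-13 / (4*pi*r^2)
psi = 3.2513e+11 * 1.13 * 1.602e-13 / (4*pi*3.7^2)
psi = 3.4212e-04 W/m^2

3.4212e-04


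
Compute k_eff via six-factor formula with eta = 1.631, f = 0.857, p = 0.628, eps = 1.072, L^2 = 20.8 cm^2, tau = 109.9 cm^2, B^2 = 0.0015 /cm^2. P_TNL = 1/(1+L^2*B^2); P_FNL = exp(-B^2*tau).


k_inf = eta*f*p*eps = 1.631*0.857*0.628*1.072 = 0.9409991
P_TNL = 1/(1 + L^2*B^2) = 1/(1 + 20.8*0.0015) = 0.9697440
P_FNL = exp(-B^2*tau) = exp(-0.0015*109.9) = 0.8480209
k_eff = k_inf * P_TNL * P_FNL = 0.9409991 * 0.9697440 * 0.8480209
k_eff = 0.77384

0.77384


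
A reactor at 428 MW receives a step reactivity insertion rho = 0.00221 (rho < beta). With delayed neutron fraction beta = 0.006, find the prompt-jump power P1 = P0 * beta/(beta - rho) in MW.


P1/P0 = beta / (beta - rho)
P1/P0 = 0.006 / (0.006 - 0.00221) = 1.583113
P1 = 428 * 1.583113 = 677.57 MW

677.57
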